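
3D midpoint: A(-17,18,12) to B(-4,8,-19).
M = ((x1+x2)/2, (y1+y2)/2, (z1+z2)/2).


Mx = (-17- 4)/2 = -10.5000
My = (18+8)/2 = 13.0000
Mz = (12- 19)/2 = -3.5000

M = (-10.5000, 13.0000, -3.5000)


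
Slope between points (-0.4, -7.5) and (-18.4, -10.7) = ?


dy = -10.7 + 7.5 = -3.2
dx = -18.4 + 0.4 = -18.0
m = -3.2/(-18.0) = 0.1778

m = 0.1778


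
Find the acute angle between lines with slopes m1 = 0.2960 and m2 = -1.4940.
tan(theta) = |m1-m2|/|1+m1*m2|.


m1-m2 = 1.79
1+m1*m2 = 0.557776
tan(theta) = |1.79/0.557776| = 3.209174
theta = arctan(|1.79/0.557776|) = 72.6926 degrees (acute angle)

72.6926 degrees


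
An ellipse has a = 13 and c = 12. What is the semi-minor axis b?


b^2 = 13^2 - (12)^2 = 169 - 144 = 25
b = sqrt(25) = 5

b = 5


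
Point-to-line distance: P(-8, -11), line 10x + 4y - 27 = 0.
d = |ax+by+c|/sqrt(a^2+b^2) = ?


|10*(-8) + 4*(-11) - 27| = |-151| = 151
sqrt(100 + 16) = sqrt(116) = 10.7703
d = 151/sqrt(116) = 14.0200

14.0200


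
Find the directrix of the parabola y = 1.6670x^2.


a = 1.6670
1/(4a) = 0.1500
directrix: y = -0.1500 = -0.1500

y = -0.1500


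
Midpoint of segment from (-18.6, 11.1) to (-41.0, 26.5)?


Mx = (-18.6 - 41.0)/2 = -59.6/2 = -29.8000
My = (11.1 + 26.5)/2 = 37.6/2 = 18.8000

(-29.8000, 18.8000)


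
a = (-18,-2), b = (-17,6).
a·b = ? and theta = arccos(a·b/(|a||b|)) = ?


a·b = -18*(-17) - 2*6 = 306 - 12 = 294
|a| = sqrt(324+4) = 18.1108
|b| = sqrt(289+36) = 18.0278
cos(theta) = 294/(sqrt(328)*sqrt(325)) = 294/sqrt(106600) = 0.900469
theta = arccos(294/sqrt(106600)) = 25.7802 degrees

a·b = 294, theta = 25.7802 deg


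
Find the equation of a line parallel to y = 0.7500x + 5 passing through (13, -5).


Parallel lines have equal slopes.
m2 = 0.7500
b2 = -5 - 0.7500*13 = -14.7500

y = 0.7500x - 14.7500


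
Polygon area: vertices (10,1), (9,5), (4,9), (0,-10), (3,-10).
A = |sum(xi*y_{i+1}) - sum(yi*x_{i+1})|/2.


sum(xi*y_{i+1}) = 10*5 + 9*9 + 4*(-10) + 0*(-10) + 3*1 = 94
sum(yi*x_{i+1}) = 1*9 + 5*4 + 9*0 - 10*3 - 10*10 = -101
Area = |94 + 101|/2 = 195/2 = 97.5000

97.5000 sq units


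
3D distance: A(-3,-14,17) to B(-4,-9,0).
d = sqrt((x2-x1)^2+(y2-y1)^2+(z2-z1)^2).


dx=-1, dy=5, dz=-17
d = sqrt(1+25+289) = sqrt(315) = 17.7482

17.7482


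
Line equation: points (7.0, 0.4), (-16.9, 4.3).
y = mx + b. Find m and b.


m = (3.9)/(-23.9) = -0.1632
b = y1 - m*x1 = 0.4 - (3.9*7.0)/(-23.9) = 0.4 + 1.1423 = 1.5423

y = -0.1632x + 1.5423


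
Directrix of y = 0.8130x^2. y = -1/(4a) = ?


a = 0.8130
1/(4a) = 0.3075
directrix: y = -0.3075 = -0.3075

y = -0.3075


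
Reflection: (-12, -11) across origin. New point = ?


Reflection rule for origin: (-x, -y)
(-12, -11) -> (12, 11)

(12, 11)


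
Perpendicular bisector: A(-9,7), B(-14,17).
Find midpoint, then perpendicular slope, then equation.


Midpoint = (-11.5, 12)
Slope of AB = dy/dx = 10/(-5) = -2.0000
Perp slope = -dx/dy = 5/10 = 0.5000
b = My - (perp slope)*Mx = 12 + (-5*(-11.5))/10 = 12 + 5.7500 = 17.7500

y = 0.5000x + 17.7500


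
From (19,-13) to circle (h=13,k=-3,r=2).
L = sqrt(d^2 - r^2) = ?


d = sqrt((19-13)^2 + (-13+ 3)^2) = sqrt(36+100) = 11.6619
L = sqrt(136.0000 - 4) = sqrt(132.0000) = 11.4891

11.4891


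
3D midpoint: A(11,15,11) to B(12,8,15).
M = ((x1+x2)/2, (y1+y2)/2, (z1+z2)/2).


Mx = (11+12)/2 = 11.5000
My = (15+8)/2 = 11.5000
Mz = (11+15)/2 = 13.0000

M = (11.5000, 11.5000, 13.0000)


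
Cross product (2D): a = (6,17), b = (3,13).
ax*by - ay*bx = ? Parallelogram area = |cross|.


cross = 6*13 - 17*3 = 78 - 51 = 27
Parallelogram area = |27| = 27

cross = 27, parallelogram area = 27


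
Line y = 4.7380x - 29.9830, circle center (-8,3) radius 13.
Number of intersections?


Substitute y = 4.7380x - 29.9830: (x+ 8)^2 + (4.7380x- 29.9830-3)^2 = 169
Expand to Ax^2 + Bx + C = 0, where b-k = -32.983
A = 1+m^2 = 23.448644
B = 2(m(b-k) - h) = 2(4.7380*(-32.983) + 8) = -296.546908
C = h^2 + (b-k)^2 - r^2 = 64 + 1087.878289 - 169 = 982.878289
disc = B^2-4AC = 87940.0686 - 92188.6524 = -4248.5838
disc < 0

0 intersection points


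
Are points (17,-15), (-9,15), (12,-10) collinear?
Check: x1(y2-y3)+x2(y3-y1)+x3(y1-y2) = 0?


17*(15+ 10) - 9*(-10+ 15) + 12*(-15-15)
= 425 - 45 - 360 = 20

No, not collinear (determinant = 20)


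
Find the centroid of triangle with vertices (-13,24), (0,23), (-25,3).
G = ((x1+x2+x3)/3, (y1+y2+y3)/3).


Gx = (-13+0- 25)/3 = -38/3 = -12.6667
Gy = (24+23+3)/3 = 50/3 = 16.6667

G = (-12.6667, 16.6667)


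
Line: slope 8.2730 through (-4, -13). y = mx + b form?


y + 13 = 8.2730(x + 4)
y = 8.2730x - 13 - 8.2730*(-4)
y = 8.2730x + 20.0920

y = 8.2730x + 20.0920


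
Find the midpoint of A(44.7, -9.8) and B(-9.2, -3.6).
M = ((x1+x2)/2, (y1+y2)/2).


Mx = (44.7 - 9.2)/2 = 35.5/2 = 17.7500
My = (-9.8 - 3.6)/2 = -13.4/2 = -6.7000

(17.7500, -6.7000)


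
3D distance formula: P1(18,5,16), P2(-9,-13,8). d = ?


dx=-27, dy=-18, dz=-8
d = sqrt(729+324+64) = sqrt(1117) = 33.4215

33.4215


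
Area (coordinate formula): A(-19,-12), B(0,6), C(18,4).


-19*(6-4) = -38
0*(4+ 12) = 0
18*(-12-6) = -324
sum = -362
Area = |-362|/2 = 181.0000

181.0000 sq units


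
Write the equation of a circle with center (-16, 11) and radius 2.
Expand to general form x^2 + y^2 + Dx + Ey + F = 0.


(x+ 16)^2 + (y-11)^2 = 2^2
D = -2h = 32, E = -2k = -22
F = h^2+k^2-r^2 = 256+121-4 = 373

x^2 + y^2 + 32x - 22y + 373 = 0


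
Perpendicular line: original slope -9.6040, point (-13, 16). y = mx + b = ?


Perpendicular slope = -1/m1 = -1/(-9.6040) = 0.1041
b2 = y0 - m2*x0 = 16 - 13/(-9.6040) = 16 + 1.3536 = 17.3536

y = 0.1041x + 17.3536


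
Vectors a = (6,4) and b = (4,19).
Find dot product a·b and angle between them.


a·b = 6*4 + 4*19 = 24 + 76 = 100
|a| = sqrt(36+16) = 7.2111
|b| = sqrt(16+361) = 19.4165
cos(theta) = 100/(sqrt(52)*sqrt(377)) = 100/sqrt(19604) = 0.714213
theta = arccos(100/sqrt(19604)) = 44.4213 degrees

a·b = 100, theta = 44.4213 deg


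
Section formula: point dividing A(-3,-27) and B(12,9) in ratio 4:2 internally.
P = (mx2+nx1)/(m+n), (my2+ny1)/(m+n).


Px = (4*12 + 2*(-3))/6 = 42/6 = 7.0000
Py = (4*9 + 2*(-27))/6 = -18/6 = -3.0000

P = (7.0000, -3.0000)


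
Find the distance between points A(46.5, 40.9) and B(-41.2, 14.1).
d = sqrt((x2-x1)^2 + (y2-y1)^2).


dx = -41.2 - 46.5 = -87.7
dy = 14.1 - 40.9 = -26.8
d = sqrt(7691.29 + 718.24) = sqrt(8409.53) = 91.7035

91.7035


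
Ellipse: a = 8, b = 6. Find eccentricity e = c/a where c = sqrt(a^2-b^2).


c = sqrt(64-36) = sqrt(28) = 5.2915
e = c/a = sqrt(28)/8 = 0.6614

e = 0.6614


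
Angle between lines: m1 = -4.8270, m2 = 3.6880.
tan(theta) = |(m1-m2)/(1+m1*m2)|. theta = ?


m1-m2 = -8.515
1+m1*m2 = -16.801976
tan(theta) = |-8.515/(-16.801976)| = 0.506786
theta = arctan(|-8.515/(-16.801976)|) = 26.8752 degrees (acute angle)

26.8752 degrees


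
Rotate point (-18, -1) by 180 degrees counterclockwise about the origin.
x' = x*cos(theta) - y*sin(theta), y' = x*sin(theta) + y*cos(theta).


cos(180) = -1, sin(180) = 0
x' = -18*(-1) + 1*0 = 18
y' = -18*0 - 1*(-1) = 1

(18, 1)


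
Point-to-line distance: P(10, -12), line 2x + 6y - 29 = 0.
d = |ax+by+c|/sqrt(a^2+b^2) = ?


|2*10 + 6*(-12) - 29| = |-81| = 81
sqrt(4 + 36) = sqrt(40) = 6.3246
d = 81/sqrt(40) = 12.8072

12.8072


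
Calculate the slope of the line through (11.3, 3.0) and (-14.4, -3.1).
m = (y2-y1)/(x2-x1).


dy = -3.1 - 3.0 = -6.1
dx = -14.4 - 11.3 = -25.7
m = -6.1/(-25.7) = 0.2374

m = 0.2374


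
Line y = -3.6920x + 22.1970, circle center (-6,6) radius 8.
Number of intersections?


Substitute y = -3.6920x + 22.1970: (x+ 6)^2 + (-3.6920x+22.1970-6)^2 = 64
Expand to Ax^2 + Bx + C = 0, where b-k = 16.197
A = 1+m^2 = 14.630864
B = 2(m(b-k) - h) = 2(-3.6920*16.197 + 6) = -107.598648
C = h^2 + (b-k)^2 - r^2 = 36 + 262.342809 - 64 = 234.342809
disc = B^2-4AC = 11577.4691 - 13714.5511 = -2137.0820
disc < 0

0 intersection points


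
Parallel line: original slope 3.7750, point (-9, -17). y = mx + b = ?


Parallel lines have equal slopes.
m2 = 3.7750
b2 = -17 - 3.7750*(-9) = 16.9750

y = 3.7750x + 16.9750


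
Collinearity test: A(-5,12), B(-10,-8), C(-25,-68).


-5*(-8+ 68) - 10*(-68-12) - 25*(12+ 8)
= -300 + 800 - 500 = 0

Yes, collinear (determinant = 0)


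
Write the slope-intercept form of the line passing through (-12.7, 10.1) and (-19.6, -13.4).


m = (-23.5)/(-6.9) = 3.4058
b = y1 - m*x1 = 10.1 - (-23.5*(-12.7))/(-6.9) = 10.1 + 43.2536 = 53.3536

y = 3.4058x + 53.3536


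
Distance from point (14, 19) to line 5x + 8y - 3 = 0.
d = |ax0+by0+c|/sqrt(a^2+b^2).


|5*14 + 8*19 - 3| = |219| = 219
sqrt(25 + 64) = sqrt(89) = 9.4340
d = 219/sqrt(89) = 23.2140

23.2140


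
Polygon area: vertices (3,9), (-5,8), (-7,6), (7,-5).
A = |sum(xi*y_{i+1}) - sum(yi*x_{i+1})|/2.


sum(xi*y_{i+1}) = 3*8 - 5*6 - 7*(-5) + 7*9 = 92
sum(yi*x_{i+1}) = 9*(-5) + 8*(-7) + 6*7 - 5*3 = -74
Area = |92 + 74|/2 = 166/2 = 83.0000

83.0000 sq units


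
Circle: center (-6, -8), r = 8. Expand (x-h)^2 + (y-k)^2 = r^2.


(x+ 6)^2 + (y+ 8)^2 = 8^2
D = -2h = 12, E = -2k = 16
F = h^2+k^2-r^2 = 36+64-64 = 36

x^2 + y^2 + 12x + 16y + 36 = 0


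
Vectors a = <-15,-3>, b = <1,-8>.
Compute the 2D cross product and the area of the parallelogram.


cross = -15*(-8) + 3*1 = 120 + 3 = 123
Parallelogram area = |123| = 123

cross = 123, parallelogram area = 123


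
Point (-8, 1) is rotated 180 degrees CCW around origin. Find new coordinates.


cos(180) = -1, sin(180) = 0
x' = -8*(-1) - 1*0 = 8
y' = -8*0 + 1*(-1) = -1

(8, -1)


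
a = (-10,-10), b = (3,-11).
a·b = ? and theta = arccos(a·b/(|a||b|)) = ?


a·b = -10*3 - 10*(-11) = -30 + 110 = 80
|a| = sqrt(100+100) = 14.1421
|b| = sqrt(9+121) = 11.4018
cos(theta) = 80/(sqrt(200)*sqrt(130)) = 80/sqrt(26000) = 0.496139
theta = arccos(80/sqrt(26000)) = 60.2551 degrees

a·b = 80, theta = 60.2551 deg


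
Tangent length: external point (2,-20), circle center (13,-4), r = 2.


d = sqrt((2-13)^2 + (-20+ 4)^2) = sqrt(121+256) = 19.4165
L = sqrt(377.0000 - 4) = sqrt(373.0000) = 19.3132

19.3132


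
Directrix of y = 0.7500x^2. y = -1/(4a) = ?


a = 0.7500
1/(4a) = 0.3333
directrix: y = -0.3333 = -0.3333

y = -0.3333


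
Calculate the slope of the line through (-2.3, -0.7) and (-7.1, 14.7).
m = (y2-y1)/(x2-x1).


dy = 14.7 + 0.7 = 15.4
dx = -7.1 + 2.3 = -4.8
m = 15.4/(-4.8) = -3.2083

m = -3.2083


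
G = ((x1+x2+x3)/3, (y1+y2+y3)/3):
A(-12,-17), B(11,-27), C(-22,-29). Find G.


Gx = (-12+11- 22)/3 = -23/3 = -7.6667
Gy = (-17- 27- 29)/3 = -73/3 = -24.3333

G = (-7.6667, -24.3333)


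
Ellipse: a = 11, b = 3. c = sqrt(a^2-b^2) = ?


c^2 = 11^2 - 3^2 = 121 - 9 = 112
c = sqrt(112) = 10.5830

c = 10.5830


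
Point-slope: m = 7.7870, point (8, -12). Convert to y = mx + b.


y + 12 = 7.7870(x - 8)
y = 7.7870x - 12 - 7.7870*8
y = 7.7870x - 74.2960

y = 7.7870x - 74.2960


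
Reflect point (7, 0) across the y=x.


Reflection rule for y=x: (y, x)
(7, 0) -> (0, 7)

(0, 7)


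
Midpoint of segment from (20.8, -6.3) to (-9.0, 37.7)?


Mx = (20.8 - 9.0)/2 = 11.8/2 = 5.9000
My = (-6.3 + 37.7)/2 = 31.4/2 = 15.7000

(5.9000, 15.7000)


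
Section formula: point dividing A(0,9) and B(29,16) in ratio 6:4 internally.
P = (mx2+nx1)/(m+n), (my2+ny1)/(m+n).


Px = (6*29 + 4*0)/10 = 174/10 = 17.4000
Py = (6*16 + 4*9)/10 = 132/10 = 13.2000

P = (17.4000, 13.2000)


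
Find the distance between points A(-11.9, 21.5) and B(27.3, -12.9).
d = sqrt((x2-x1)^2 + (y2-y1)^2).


dx = 27.3 + 11.9 = 39.2
dy = -12.9 - 21.5 = -34.4
d = sqrt(1536.64 + 1183.36) = sqrt(2720.0) = 52.1536

52.1536


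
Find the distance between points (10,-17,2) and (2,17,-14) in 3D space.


dx=-8, dy=34, dz=-16
d = sqrt(64+1156+256) = sqrt(1476) = 38.4187

38.4187


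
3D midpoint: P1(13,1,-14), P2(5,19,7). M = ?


Mx = (13+5)/2 = 9.0000
My = (1+19)/2 = 10.0000
Mz = (-14+7)/2 = -3.5000

M = (9.0000, 10.0000, -3.5000)


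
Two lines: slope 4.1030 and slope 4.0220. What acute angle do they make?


m1-m2 = 0.081
1+m1*m2 = 17.502266
tan(theta) = |0.081/17.502266| = 0.004628
theta = arctan(|0.081/17.502266|) = 0.2652 degrees (acute angle)

0.2652 degrees


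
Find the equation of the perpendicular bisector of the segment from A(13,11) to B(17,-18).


Midpoint = (15, -3.5)
Slope of AB = dy/dx = -29/4 = -7.2500
Perp slope = -dx/dy = 4/29 = 0.1379
b = My - (perp slope)*Mx = -3.5 + (4*15)/(-29) = -3.5 - 2.0690 = -5.5690

y = 0.1379x - 5.5690


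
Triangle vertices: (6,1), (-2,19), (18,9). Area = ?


6*(19-9) = 60
-2*(9-1) = -16
18*(1-19) = -324
sum = -280
Area = |-280|/2 = 140.0000

140.0000 sq units


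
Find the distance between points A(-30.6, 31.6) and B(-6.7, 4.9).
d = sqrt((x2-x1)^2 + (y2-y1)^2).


dx = -6.7 + 30.6 = 23.9
dy = 4.9 - 31.6 = -26.7
d = sqrt(571.21 + 712.89) = sqrt(1284.1) = 35.8343

35.8343


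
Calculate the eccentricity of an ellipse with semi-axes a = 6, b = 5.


c = sqrt(36-25) = sqrt(11) = 3.3166
e = c/a = sqrt(11)/6 = 0.5528

e = 0.5528


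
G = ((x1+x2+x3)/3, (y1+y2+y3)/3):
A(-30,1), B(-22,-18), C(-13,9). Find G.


Gx = (-30- 22- 13)/3 = -65/3 = -21.6667
Gy = (1- 18+9)/3 = -8/3 = -2.6667

G = (-21.6667, -2.6667)


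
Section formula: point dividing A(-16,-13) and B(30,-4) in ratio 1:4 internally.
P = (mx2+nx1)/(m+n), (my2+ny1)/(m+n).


Px = (1*30 + 4*(-16))/5 = -34/5 = -6.8000
Py = (1*(-4) + 4*(-13))/5 = -56/5 = -11.2000

P = (-6.8000, -11.2000)


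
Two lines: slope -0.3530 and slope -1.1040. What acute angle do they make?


m1-m2 = 0.751
1+m1*m2 = 1.389712
tan(theta) = |0.751/1.389712| = 0.540400
theta = arctan(|0.751/1.389712|) = 28.3868 degrees (acute angle)

28.3868 degrees


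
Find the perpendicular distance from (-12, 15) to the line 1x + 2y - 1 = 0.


|1*(-12) + 2*15 - 1| = |17| = 17
sqrt(1 + 4) = sqrt(5) = 2.2361
d = 17/sqrt(5) = 7.6026

7.6026


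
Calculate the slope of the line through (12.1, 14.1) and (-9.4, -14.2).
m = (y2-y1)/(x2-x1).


dy = -14.2 - 14.1 = -28.3
dx = -9.4 - 12.1 = -21.5
m = -28.3/(-21.5) = 1.3163

m = 1.3163


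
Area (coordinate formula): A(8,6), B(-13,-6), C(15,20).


8*(-6-20) = -208
-13*(20-6) = -182
15*(6+ 6) = 180
sum = -210
Area = |-210|/2 = 105.0000

105.0000 sq units


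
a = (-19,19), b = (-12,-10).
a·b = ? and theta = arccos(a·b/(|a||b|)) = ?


a·b = -19*(-12) + 19*(-10) = 228 - 190 = 38
|a| = sqrt(361+361) = 26.8701
|b| = sqrt(144+100) = 15.6205
cos(theta) = 38/(sqrt(722)*sqrt(244)) = 38/sqrt(176168) = 0.090536
theta = arccos(38/sqrt(176168)) = 84.8056 degrees

a·b = 38, theta = 84.8056 deg


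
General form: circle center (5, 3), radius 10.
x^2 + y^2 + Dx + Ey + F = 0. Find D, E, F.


(x-5)^2 + (y-3)^2 = 10^2
D = -2h = -10, E = -2k = -6
F = h^2+k^2-r^2 = 25+9-100 = -66

D = -10, E = -6, F = -66


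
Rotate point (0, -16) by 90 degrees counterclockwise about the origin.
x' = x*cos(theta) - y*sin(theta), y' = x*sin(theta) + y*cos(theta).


cos(90) = 0, sin(90) = 1
x' = 0*0 + 16*1 = 16
y' = 0*1 - 16*0 = 0

(16, 0)


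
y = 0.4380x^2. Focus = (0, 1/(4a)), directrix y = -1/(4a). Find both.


a = 0.4380
1/(4a) = 0.5708
Focus = (0, 0.5708)
Directrix: y = -0.5708

Focus = (0, 0.5708), Directrix: y = -0.5708


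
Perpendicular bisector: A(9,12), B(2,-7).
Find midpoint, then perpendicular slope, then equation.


Midpoint = (5.5, 2.5)
Slope of AB = dy/dx = -19/(-7) = 2.7143
Perp slope = -dx/dy = -7/19 = -0.3684
b = My - (perp slope)*Mx = 2.5 + (-7*5.5)/(-19) = 2.5 + 2.0263 = 4.5263

y = -0.3684x + 4.5263


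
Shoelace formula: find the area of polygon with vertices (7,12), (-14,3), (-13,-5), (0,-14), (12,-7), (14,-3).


sum(xi*y_{i+1}) = 7*3 - 14*(-5) - 13*(-14) + 0*(-7) + 12*(-3) + 14*12 = 405
sum(yi*x_{i+1}) = 12*(-14) + 3*(-13) - 5*0 - 14*12 - 7*14 - 3*7 = -494
Area = |405 + 494|/2 = 899/2 = 449.5000

449.5000 sq units


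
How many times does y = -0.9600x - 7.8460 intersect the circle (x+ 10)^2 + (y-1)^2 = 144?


Substitute y = -0.9600x - 7.8460: (x+ 10)^2 + (-0.9600x- 7.8460-1)^2 = 144
Expand to Ax^2 + Bx + C = 0, where b-k = -8.846
A = 1+m^2 = 1.9216
B = 2(m(b-k) - h) = 2(-0.9600*(-8.846) + 10) = 36.98432
C = h^2 + (b-k)^2 - r^2 = 100 + 78.251716 - 144 = 34.251716
disc = B^2-4AC = 1367.8399 - 263.2724 = 1104.5675
disc > 0

2 intersection points


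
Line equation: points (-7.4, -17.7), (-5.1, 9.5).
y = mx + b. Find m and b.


m = (27.2)/(2.3) = 11.8261
b = y1 - m*x1 = -17.7 - (27.2*(-7.4))/(2.3) = -17.7 + 87.5130 = 69.8130

y = 11.8261x + 69.8130


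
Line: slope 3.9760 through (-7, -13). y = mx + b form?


y + 13 = 3.9760(x + 7)
y = 3.9760x - 13 - 3.9760*(-7)
y = 3.9760x + 14.8320

y = 3.9760x + 14.8320


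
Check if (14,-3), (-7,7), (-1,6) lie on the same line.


14*(7-6) - 7*(6+ 3) - 1*(-3-7)
= 14 - 63 + 10 = -39

No, not collinear (determinant = -39)


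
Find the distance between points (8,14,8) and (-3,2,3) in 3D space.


dx=-11, dy=-12, dz=-5
d = sqrt(121+144+25) = sqrt(290) = 17.0294

17.0294


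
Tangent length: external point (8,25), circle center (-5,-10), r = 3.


d = sqrt((8+ 5)^2 + (25+ 10)^2) = sqrt(169+1225) = 37.3363
L = sqrt(1394.0000 - 9) = sqrt(1385.0000) = 37.2156

37.2156


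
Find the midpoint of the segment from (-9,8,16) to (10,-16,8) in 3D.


Mx = (-9+10)/2 = 0.5000
My = (8- 16)/2 = -4.0000
Mz = (16+8)/2 = 12.0000

M = (0.5000, -4.0000, 12.0000)


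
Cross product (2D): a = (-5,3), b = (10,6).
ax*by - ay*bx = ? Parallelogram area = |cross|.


cross = -5*6 - 3*10 = -30 - 30 = -60
Parallelogram area = |-60| = 60

cross = -60, parallelogram area = 60


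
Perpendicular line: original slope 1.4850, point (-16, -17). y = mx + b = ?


Perpendicular slope = -1/m1 = -1/1.4850 = -0.6734
b2 = y0 - m2*x0 = -17 - 16/1.4850 = -17 - 10.7744 = -27.7744

y = -0.6734x - 27.7744


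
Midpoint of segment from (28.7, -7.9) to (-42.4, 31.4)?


Mx = (28.7 - 42.4)/2 = -13.7/2 = -6.8500
My = (-7.9 + 31.4)/2 = 23.5/2 = 11.7500

(-6.8500, 11.7500)


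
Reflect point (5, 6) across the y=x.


Reflection rule for y=x: (y, x)
(5, 6) -> (6, 5)

(6, 5)


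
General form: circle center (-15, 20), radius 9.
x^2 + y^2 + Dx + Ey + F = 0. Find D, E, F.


(x+ 15)^2 + (y-20)^2 = 9^2
D = -2h = 30, E = -2k = -40
F = h^2+k^2-r^2 = 225+400-81 = 544

D = 30, E = -40, F = 544


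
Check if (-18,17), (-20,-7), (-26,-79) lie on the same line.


-18*(-7+ 79) - 20*(-79-17) - 26*(17+ 7)
= -1296 + 1920 - 624 = 0

Yes, collinear (determinant = 0)


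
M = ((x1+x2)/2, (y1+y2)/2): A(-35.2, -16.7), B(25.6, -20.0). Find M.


Mx = (-35.2 + 25.6)/2 = -9.6/2 = -4.8000
My = (-16.7 - 20.0)/2 = -36.7/2 = -18.3500

(-4.8000, -18.3500)


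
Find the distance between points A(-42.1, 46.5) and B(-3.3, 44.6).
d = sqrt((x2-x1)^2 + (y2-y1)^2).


dx = -3.3 + 42.1 = 38.8
dy = 44.6 - 46.5 = -1.9
d = sqrt(1505.44 + 3.61) = sqrt(1509.05) = 38.8465

38.8465


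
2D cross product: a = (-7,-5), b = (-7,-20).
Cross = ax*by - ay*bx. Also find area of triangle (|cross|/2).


cross = -7*(-20) + 5*(-7) = 140 - 35 = 105
Triangle area = |105|/2 = 105/2 = 52.5000

cross = 105, triangle area = 52.5000


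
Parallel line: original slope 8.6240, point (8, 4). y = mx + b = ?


Parallel lines have equal slopes.
m2 = 8.6240
b2 = 4 - 8.6240*8 = -64.9920

y = 8.6240x - 64.9920


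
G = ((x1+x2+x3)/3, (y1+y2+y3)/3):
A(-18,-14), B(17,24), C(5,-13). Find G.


Gx = (-18+17+5)/3 = 4/3 = 1.3333
Gy = (-14+24- 13)/3 = -3/3 = -1.0000

G = (1.3333, -1.0000)


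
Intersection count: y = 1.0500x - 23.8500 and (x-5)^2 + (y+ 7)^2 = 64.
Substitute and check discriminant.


Substitute y = 1.0500x - 23.8500: (x-5)^2 + (1.0500x- 23.8500+ 7)^2 = 64
Expand to Ax^2 + Bx + C = 0, where b-k = -16.85
A = 1+m^2 = 2.1025
B = 2(m(b-k) - h) = 2(1.0500*(-16.85) - 5) = -45.385
C = h^2 + (b-k)^2 - r^2 = 25 + 283.9225 - 64 = 244.9225
disc = B^2-4AC = 2059.7982 - 2059.7982 = 0
disc = 0

1 intersection point (tangent)


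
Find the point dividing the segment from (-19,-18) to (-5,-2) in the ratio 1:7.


Px = (1*(-5) + 7*(-19))/8 = -138/8 = -17.2500
Py = (1*(-2) + 7*(-18))/8 = -128/8 = -16.0000

P = (-17.2500, -16.0000)


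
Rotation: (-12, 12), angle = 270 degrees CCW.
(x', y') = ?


cos(270) = 0, sin(270) = -1
x' = -12*0 - 12*(-1) = 12
y' = -12*(-1) + 12*0 = 12

(12, 12)


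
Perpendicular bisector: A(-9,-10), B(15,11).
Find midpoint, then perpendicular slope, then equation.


Midpoint = (3, 0.5)
Slope of AB = dy/dx = 21/24 = 0.8750
Perp slope = -dx/dy = -24/21 = -1.1429
b = My - (perp slope)*Mx = 0.5 + (24*3)/21 = 0.5 + 3.4286 = 3.9286

y = -1.1429x + 3.9286


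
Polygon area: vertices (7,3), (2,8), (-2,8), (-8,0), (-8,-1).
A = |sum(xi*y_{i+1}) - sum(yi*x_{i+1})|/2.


sum(xi*y_{i+1}) = 7*8 + 2*8 - 2*0 - 8*(-1) - 8*3 = 56
sum(yi*x_{i+1}) = 3*2 + 8*(-2) + 8*(-8) + 0*(-8) - 1*7 = -81
Area = |56 + 81|/2 = 137/2 = 68.5000

68.5000 sq units


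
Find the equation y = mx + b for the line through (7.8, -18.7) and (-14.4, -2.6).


m = (16.1)/(-22.2) = -0.7252
b = y1 - m*x1 = -18.7 - (16.1*7.8)/(-22.2) = -18.7 + 5.6568 = -13.0432

y = -0.7252x - 13.0432


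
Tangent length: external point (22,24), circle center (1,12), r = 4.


d = sqrt((22-1)^2 + (24-12)^2) = sqrt(441+144) = 24.1868
L = sqrt(585.0000 - 16) = sqrt(569.0000) = 23.8537

23.8537


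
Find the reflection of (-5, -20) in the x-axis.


Reflection rule for x-axis: (x, -y)
(-5, -20) -> (-5, 20)

(-5, 20)


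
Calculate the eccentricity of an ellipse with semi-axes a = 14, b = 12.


c = sqrt(196-144) = sqrt(52) = 7.2111
e = c/a = sqrt(52)/14 = 0.5151

e = 0.5151


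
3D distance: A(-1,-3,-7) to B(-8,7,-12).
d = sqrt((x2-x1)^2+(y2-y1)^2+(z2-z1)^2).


dx=-7, dy=10, dz=-5
d = sqrt(49+100+25) = sqrt(174) = 13.1909

13.1909


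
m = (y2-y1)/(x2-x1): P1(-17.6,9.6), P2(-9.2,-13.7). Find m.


dy = -13.7 - 9.6 = -23.3
dx = -9.2 + 17.6 = 8.4
m = -23.3/8.4 = -2.7738

m = -2.7738


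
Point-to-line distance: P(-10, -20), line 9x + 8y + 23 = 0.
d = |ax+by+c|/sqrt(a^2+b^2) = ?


|9*(-10) + 8*(-20) + 23| = |-227| = 227
sqrt(81 + 64) = sqrt(145) = 12.0416
d = 227/sqrt(145) = 18.8513

18.8513


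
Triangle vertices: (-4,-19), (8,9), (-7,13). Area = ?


-4*(9-13) = 16
8*(13+ 19) = 256
-7*(-19-9) = 196
sum = 468
Area = |468|/2 = 234.0000

234.0000 sq units


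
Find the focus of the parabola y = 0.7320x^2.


a = 0.7320
4a = 2.9280
focus = (0, 1/2.9280) = (0, 0.3415)

Focus = (0, 0.3415)


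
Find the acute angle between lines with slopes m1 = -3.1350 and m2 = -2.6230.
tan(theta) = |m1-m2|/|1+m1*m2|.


m1-m2 = -0.512
1+m1*m2 = 9.223105
tan(theta) = |-0.512/9.223105| = 0.055513
theta = arctan(|-0.512/9.223105|) = 3.1774 degrees (acute angle)

3.1774 degrees


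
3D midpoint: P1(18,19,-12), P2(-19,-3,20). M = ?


Mx = (18- 19)/2 = -0.5000
My = (19- 3)/2 = 8.0000
Mz = (-12+20)/2 = 4.0000

M = (-0.5000, 8.0000, 4.0000)


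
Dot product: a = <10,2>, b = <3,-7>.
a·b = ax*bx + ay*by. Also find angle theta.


a·b = 10*3 + 2*(-7) = 30 - 14 = 16
|a| = sqrt(100+4) = 10.1980
|b| = sqrt(9+49) = 7.6158
cos(theta) = 16/(sqrt(104)*sqrt(58)) = 16/sqrt(6032) = 0.206010
theta = arccos(16/sqrt(6032)) = 78.1113 degrees

a·b = 16, theta = 78.1113 deg


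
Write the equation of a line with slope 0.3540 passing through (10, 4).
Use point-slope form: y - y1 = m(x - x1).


y - 4 = 0.3540(x - 10)
y = 0.3540x + 4 - 0.3540*10
y = 0.3540x + 0.4600

y = 0.3540x + 0.4600


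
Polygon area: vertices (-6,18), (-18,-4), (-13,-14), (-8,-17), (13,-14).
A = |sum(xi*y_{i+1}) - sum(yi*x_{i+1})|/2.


sum(xi*y_{i+1}) = -6*(-4) - 18*(-14) - 13*(-17) - 8*(-14) + 13*18 = 843
sum(yi*x_{i+1}) = 18*(-18) - 4*(-13) - 14*(-8) - 17*13 - 14*(-6) = -297
Area = |843 + 297|/2 = 1140/2 = 570.0000

570.0000 sq units


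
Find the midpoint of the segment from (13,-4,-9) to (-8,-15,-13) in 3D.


Mx = (13- 8)/2 = 2.5000
My = (-4- 15)/2 = -9.5000
Mz = (-9- 13)/2 = -11.0000

M = (2.5000, -9.5000, -11.0000)


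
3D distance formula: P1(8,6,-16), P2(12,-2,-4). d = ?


dx=4, dy=-8, dz=12
d = sqrt(16+64+144) = sqrt(224) = 14.9666

14.9666


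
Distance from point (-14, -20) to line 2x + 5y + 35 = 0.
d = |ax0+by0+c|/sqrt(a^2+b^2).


|2*(-14) + 5*(-20) + 35| = |-93| = 93
sqrt(4 + 25) = sqrt(29) = 5.3852
d = 93/sqrt(29) = 17.2697

17.2697


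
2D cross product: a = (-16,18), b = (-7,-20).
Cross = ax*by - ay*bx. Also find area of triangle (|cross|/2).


cross = -16*(-20) - 18*(-7) = 320 + 126 = 446
Triangle area = |446|/2 = 446/2 = 223.0000

cross = 446, triangle area = 223.0000


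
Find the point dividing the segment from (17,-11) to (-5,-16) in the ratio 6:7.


Px = (6*(-5) + 7*17)/13 = 89/13 = 6.8462
Py = (6*(-16) + 7*(-11))/13 = -173/13 = -13.3077

P = (6.8462, -13.3077)


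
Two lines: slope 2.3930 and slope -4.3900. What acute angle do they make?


m1-m2 = 6.783
1+m1*m2 = -9.50527
tan(theta) = |6.783/(-9.50527)| = 0.713604
theta = arctan(|6.783/(-9.50527)|) = 35.5118 degrees (acute angle)

35.5118 degrees


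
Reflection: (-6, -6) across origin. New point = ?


Reflection rule for origin: (-x, -y)
(-6, -6) -> (6, 6)

(6, 6)


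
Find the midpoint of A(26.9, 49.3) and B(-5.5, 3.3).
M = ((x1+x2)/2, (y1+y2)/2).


Mx = (26.9 - 5.5)/2 = 21.4/2 = 10.7000
My = (49.3 + 3.3)/2 = 52.6/2 = 26.3000

(10.7000, 26.3000)


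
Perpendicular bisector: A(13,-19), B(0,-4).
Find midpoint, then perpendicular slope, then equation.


Midpoint = (6.5, -11.5)
Slope of AB = dy/dx = 15/(-13) = -1.1538
Perp slope = -dx/dy = 13/15 = 0.8667
b = My - (perp slope)*Mx = -11.5 + (-13*6.5)/15 = -11.5 - 5.6333 = -17.1333

y = 0.8667x - 17.1333


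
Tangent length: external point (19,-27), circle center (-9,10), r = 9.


d = sqrt((19+ 9)^2 + (-27-10)^2) = sqrt(784+1369) = 46.4004
L = sqrt(2153.0000 - 81) = sqrt(2072.0000) = 45.5192

45.5192


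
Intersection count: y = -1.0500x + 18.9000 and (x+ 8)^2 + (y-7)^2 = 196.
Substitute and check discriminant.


Substitute y = -1.0500x + 18.9000: (x+ 8)^2 + (-1.0500x+18.9000-7)^2 = 196
Expand to Ax^2 + Bx + C = 0, where b-k = 11.9
A = 1+m^2 = 2.1025
B = 2(m(b-k) - h) = 2(-1.0500*11.9 + 8) = -8.99
C = h^2 + (b-k)^2 - r^2 = 64 + 141.61 - 196 = 9.61
disc = B^2-4AC = 80.8201 - 80.8201 = 0
disc = 0

1 intersection point (tangent)


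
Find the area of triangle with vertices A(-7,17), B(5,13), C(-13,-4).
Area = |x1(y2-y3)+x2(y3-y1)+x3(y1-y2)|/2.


-7*(13+ 4) = -119
5*(-4-17) = -105
-13*(17-13) = -52
sum = -276
Area = |-276|/2 = 138.0000

138.0000 sq units


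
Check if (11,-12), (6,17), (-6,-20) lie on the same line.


11*(17+ 20) + 6*(-20+ 12) - 6*(-12-17)
= 407 - 48 + 174 = 533

No, not collinear (determinant = 533)


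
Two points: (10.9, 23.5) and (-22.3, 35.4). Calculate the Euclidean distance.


dx = -22.3 - 10.9 = -33.2
dy = 35.4 - 23.5 = 11.9
d = sqrt(1102.24 + 141.61) = sqrt(1243.85) = 35.2683

35.2683


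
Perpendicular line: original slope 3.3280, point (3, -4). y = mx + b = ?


Perpendicular slope = -1/m1 = -1/3.3280 = -0.3005
b2 = y0 - m2*x0 = -4 + 3/3.3280 = -4 + 0.9014 = -3.0986

y = -0.3005x - 3.0986


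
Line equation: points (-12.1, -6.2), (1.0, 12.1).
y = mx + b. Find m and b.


m = (18.3)/(13.1) = 1.3969
b = y1 - m*x1 = -6.2 - (18.3*(-12.1))/(13.1) = -6.2 + 16.9031 = 10.7031

y = 1.3969x + 10.7031


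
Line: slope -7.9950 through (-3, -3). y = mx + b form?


y + 3 = -7.9950(x + 3)
y = -7.9950x - 3 + 7.9950*(-3)
y = -7.9950x - 26.9850

y = -7.9950x - 26.9850


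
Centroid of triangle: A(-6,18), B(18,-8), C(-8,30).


Gx = (-6+18- 8)/3 = 4/3 = 1.3333
Gy = (18- 8+30)/3 = 40/3 = 13.3333

G = (1.3333, 13.3333)


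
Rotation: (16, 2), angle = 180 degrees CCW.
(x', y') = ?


cos(180) = -1, sin(180) = 0
x' = 16*(-1) - 2*0 = -16
y' = 16*0 + 2*(-1) = -2

(-16, -2)


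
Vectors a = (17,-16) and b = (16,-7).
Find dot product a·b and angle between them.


a·b = 17*16 - 16*(-7) = 272 + 112 = 384
|a| = sqrt(289+256) = 23.3452
|b| = sqrt(256+49) = 17.4642
cos(theta) = 384/(sqrt(545)*sqrt(305)) = 384/sqrt(166225) = 0.941853
theta = arccos(384/sqrt(166225)) = 19.6349 degrees

a·b = 384, theta = 19.6349 deg


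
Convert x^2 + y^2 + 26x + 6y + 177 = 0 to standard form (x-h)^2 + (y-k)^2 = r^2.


h = -D/2 = -26/2 = -13
k = -E/2 = -6/2 = -3
r^2 = h^2 + k^2 - F = 169 + 9 - 177 = 1
r = 1

Center (-13, -3), radius = 1


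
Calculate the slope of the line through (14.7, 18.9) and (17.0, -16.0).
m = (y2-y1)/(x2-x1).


dy = -16.0 - 18.9 = -34.9
dx = 17.0 - 14.7 = 2.3
m = -34.9/2.3 = -15.1739

m = -15.1739


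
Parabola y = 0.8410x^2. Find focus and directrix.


a = 0.8410
1/(4a) = 0.2973
Focus = (0, 0.2973)
Directrix: y = -0.2973

Focus = (0, 0.2973), Directrix: y = -0.2973


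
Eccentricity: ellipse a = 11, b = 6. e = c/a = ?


c = sqrt(121-36) = sqrt(85) = 9.2195
e = c/a = sqrt(85)/11 = 0.8381

e = 0.8381


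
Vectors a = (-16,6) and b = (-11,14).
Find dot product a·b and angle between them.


a·b = -16*(-11) + 6*14 = 176 + 84 = 260
|a| = sqrt(256+36) = 17.0880
|b| = sqrt(121+196) = 17.8045
cos(theta) = 260/(sqrt(292)*sqrt(317)) = 260/sqrt(92564) = 0.854579
theta = arccos(260/sqrt(92564)) = 31.2867 degrees

a·b = 260, theta = 31.2867 deg


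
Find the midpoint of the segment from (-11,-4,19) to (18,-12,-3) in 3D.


Mx = (-11+18)/2 = 3.5000
My = (-4- 12)/2 = -8.0000
Mz = (19- 3)/2 = 8.0000

M = (3.5000, -8.0000, 8.0000)


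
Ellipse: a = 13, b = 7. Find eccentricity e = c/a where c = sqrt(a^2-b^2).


c = sqrt(169-49) = sqrt(120) = 10.9545
e = c/a = sqrt(120)/13 = 0.8427

e = 0.8427


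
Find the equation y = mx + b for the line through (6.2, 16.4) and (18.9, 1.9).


m = (-14.5)/(12.7) = -1.1417
b = y1 - m*x1 = 16.4 - (-14.5*6.2)/(12.7) = 16.4 + 7.0787 = 23.4787

y = -1.1417x + 23.4787


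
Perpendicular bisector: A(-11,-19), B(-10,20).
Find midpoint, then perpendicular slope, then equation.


Midpoint = (-10.5, 0.5)
Slope of AB = dy/dx = 39/1 = 39.0000
Perp slope = -dx/dy = -1/39 = -0.0256
b = My - (perp slope)*Mx = 0.5 + (1*(-10.5))/39 = 0.5 - 0.2692 = 0.2308

y = -0.0256x + 0.2308


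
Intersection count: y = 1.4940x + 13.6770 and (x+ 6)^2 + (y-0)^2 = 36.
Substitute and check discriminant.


Substitute y = 1.4940x + 13.6770: (x+ 6)^2 + (1.4940x+13.6770-0)^2 = 36
Expand to Ax^2 + Bx + C = 0, where b-k = 13.677
A = 1+m^2 = 3.232036
B = 2(m(b-k) - h) = 2(1.4940*13.677 + 6) = 52.866876
C = h^2 + (b-k)^2 - r^2 = 36 + 187.060329 - 36 = 187.060329
disc = B^2-4AC = 2794.9066 - 2418.3429 = 376.5637
disc > 0

2 intersection points


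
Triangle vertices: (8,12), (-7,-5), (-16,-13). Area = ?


8*(-5+ 13) = 64
-7*(-13-12) = 175
-16*(12+ 5) = -272
sum = -33
Area = |-33|/2 = 16.5000

16.5000 sq units


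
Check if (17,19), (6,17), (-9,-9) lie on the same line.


17*(17+ 9) + 6*(-9-19) - 9*(19-17)
= 442 - 168 - 18 = 256

No, not collinear (determinant = 256)


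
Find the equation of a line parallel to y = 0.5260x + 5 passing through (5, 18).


Parallel lines have equal slopes.
m2 = 0.5260
b2 = 18 - 0.5260*5 = 15.3700

y = 0.5260x + 15.3700


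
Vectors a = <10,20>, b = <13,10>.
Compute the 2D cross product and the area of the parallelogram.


cross = 10*10 - 20*13 = 100 - 260 = -160
Parallelogram area = |-160| = 160

cross = -160, parallelogram area = 160


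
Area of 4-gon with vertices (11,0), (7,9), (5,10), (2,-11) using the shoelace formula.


sum(xi*y_{i+1}) = 11*9 + 7*10 + 5*(-11) + 2*0 = 114
sum(yi*x_{i+1}) = 0*7 + 9*5 + 10*2 - 11*11 = -56
Area = |114 + 56|/2 = 170/2 = 85.0000

85.0000 sq units


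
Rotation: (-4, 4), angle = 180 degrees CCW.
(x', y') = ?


cos(180) = -1, sin(180) = 0
x' = -4*(-1) - 4*0 = 4
y' = -4*0 + 4*(-1) = -4

(4, -4)


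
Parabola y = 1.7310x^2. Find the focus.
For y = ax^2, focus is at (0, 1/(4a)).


a = 1.7310
4a = 6.9240
focus = (0, 1/6.9240) = (0, 0.1444)

Focus = (0, 0.1444)


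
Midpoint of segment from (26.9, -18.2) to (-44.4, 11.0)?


Mx = (26.9 - 44.4)/2 = -17.5/2 = -8.7500
My = (-18.2 + 11.0)/2 = -7.2/2 = -3.6000

(-8.7500, -3.6000)


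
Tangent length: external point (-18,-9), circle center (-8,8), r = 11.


d = sqrt((-18+ 8)^2 + (-9-8)^2) = sqrt(100+289) = 19.7231
L = sqrt(389.0000 - 121) = sqrt(268.0000) = 16.3707

16.3707


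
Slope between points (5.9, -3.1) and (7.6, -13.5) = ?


dy = -13.5 + 3.1 = -10.4
dx = 7.6 - 5.9 = 1.7
m = -10.4/1.7 = -6.1176

m = -6.1176


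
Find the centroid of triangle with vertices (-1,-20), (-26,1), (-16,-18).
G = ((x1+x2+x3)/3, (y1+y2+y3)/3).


Gx = (-1- 26- 16)/3 = -43/3 = -14.3333
Gy = (-20+1- 18)/3 = -37/3 = -12.3333

G = (-14.3333, -12.3333)


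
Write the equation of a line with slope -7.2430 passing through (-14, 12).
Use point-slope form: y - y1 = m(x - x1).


y - 12 = -7.2430(x + 14)
y = -7.2430x + 12 + 7.2430*(-14)
y = -7.2430x - 89.4020

y = -7.2430x - 89.4020


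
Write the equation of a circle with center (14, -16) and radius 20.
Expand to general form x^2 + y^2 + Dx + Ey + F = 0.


(x-14)^2 + (y+ 16)^2 = 20^2
D = -2h = -28, E = -2k = 32
F = h^2+k^2-r^2 = 196+256-400 = 52

x^2 + y^2 - 28x + 32y + 52 = 0


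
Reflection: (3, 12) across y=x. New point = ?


Reflection rule for y=x: (y, x)
(3, 12) -> (12, 3)

(12, 3)


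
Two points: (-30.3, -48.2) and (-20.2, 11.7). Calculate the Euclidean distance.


dx = -20.2 + 30.3 = 10.1
dy = 11.7 + 48.2 = 59.9
d = sqrt(102.01 + 3588.01) = sqrt(3690.02) = 60.7455

60.7455


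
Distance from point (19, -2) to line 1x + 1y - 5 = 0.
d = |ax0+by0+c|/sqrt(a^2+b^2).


|1*19 + 1*(-2) - 5| = |12| = 12
sqrt(1 + 1) = sqrt(2) = 1.4142
d = 12/sqrt(2) = 8.4853

8.4853


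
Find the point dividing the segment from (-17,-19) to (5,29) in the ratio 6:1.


Px = (6*5 + 1*(-17))/7 = 13/7 = 1.8571
Py = (6*29 + 1*(-19))/7 = 155/7 = 22.1429

P = (1.8571, 22.1429)


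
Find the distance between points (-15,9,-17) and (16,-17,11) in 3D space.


dx=31, dy=-26, dz=28
d = sqrt(961+676+784) = sqrt(2421) = 49.2037

49.2037


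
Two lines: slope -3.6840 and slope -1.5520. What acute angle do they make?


m1-m2 = -2.132
1+m1*m2 = 6.717568
tan(theta) = |-2.132/6.717568| = 0.317377
theta = arctan(|-2.132/6.717568|) = 17.6082 degrees (acute angle)

17.6082 degrees


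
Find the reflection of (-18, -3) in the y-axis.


Reflection rule for y-axis: (-x, y)
(-18, -3) -> (18, -3)

(18, -3)


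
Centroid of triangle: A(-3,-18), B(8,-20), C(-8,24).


Gx = (-3+8- 8)/3 = -3/3 = -1.0000
Gy = (-18- 20+24)/3 = -14/3 = -4.6667

G = (-1.0000, -4.6667)


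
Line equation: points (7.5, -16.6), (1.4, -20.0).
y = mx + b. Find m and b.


m = (-3.4)/(-6.1) = 0.5574
b = y1 - m*x1 = -16.6 - (-3.4*7.5)/(-6.1) = -16.6 - 4.1803 = -20.7803

y = 0.5574x - 20.7803


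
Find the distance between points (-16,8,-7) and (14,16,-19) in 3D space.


dx=30, dy=8, dz=-12
d = sqrt(900+64+144) = sqrt(1108) = 33.2866

33.2866


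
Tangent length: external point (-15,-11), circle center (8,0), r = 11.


d = sqrt((-15-8)^2 + (-11-0)^2) = sqrt(529+121) = 25.4951
L = sqrt(650.0000 - 121) = sqrt(529.0000) = 23.0000

23.0000


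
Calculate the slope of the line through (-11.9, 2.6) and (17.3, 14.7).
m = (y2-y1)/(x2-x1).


dy = 14.7 - 2.6 = 12.1
dx = 17.3 + 11.9 = 29.2
m = 12.1/29.2 = 0.4144

m = 0.4144


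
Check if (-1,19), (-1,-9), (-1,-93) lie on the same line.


-1*(-9+ 93) - 1*(-93-19) - 1*(19+ 9)
= -84 + 112 - 28 = 0

Yes, collinear (determinant = 0)


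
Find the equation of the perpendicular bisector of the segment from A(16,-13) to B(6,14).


Midpoint = (11, 0.5)
Slope of AB = dy/dx = 27/(-10) = -2.7000
Perp slope = -dx/dy = 10/27 = 0.3704
b = My - (perp slope)*Mx = 0.5 + (-10*11)/27 = 0.5 - 4.0741 = -3.5741

y = 0.3704x - 3.5741


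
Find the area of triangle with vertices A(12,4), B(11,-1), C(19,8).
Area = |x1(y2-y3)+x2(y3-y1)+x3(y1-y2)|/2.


12*(-1-8) = -108
11*(8-4) = 44
19*(4+ 1) = 95
sum = 31
Area = |31|/2 = 15.5000

15.5000 sq units


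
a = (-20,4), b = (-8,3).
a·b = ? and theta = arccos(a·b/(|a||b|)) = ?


a·b = -20*(-8) + 4*3 = 160 + 12 = 172
|a| = sqrt(400+16) = 20.3961
|b| = sqrt(64+9) = 8.5440
cos(theta) = 172/(sqrt(416)*sqrt(73)) = 172/sqrt(30368) = 0.987007
theta = arccos(172/sqrt(30368)) = 9.2461 degrees

a·b = 172, theta = 9.2461 deg


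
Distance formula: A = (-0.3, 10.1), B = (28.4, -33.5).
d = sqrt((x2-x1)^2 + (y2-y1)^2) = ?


dx = 28.4 + 0.3 = 28.7
dy = -33.5 - 10.1 = -43.6
d = sqrt(823.69 + 1900.96) = sqrt(2724.65) = 52.1982

52.1982


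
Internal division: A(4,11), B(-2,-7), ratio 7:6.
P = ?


Px = (7*(-2) + 6*4)/13 = 10/13 = 0.7692
Py = (7*(-7) + 6*11)/13 = 17/13 = 1.3077

P = (0.7692, 1.3077)


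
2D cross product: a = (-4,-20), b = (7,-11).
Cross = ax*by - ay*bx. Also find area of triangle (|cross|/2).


cross = -4*(-11) + 20*7 = 44 + 140 = 184
Triangle area = |184|/2 = 184/2 = 92.0000

cross = 184, triangle area = 92.0000


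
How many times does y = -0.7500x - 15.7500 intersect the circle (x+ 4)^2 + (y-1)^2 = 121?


Substitute y = -0.7500x - 15.7500: (x+ 4)^2 + (-0.7500x- 15.7500-1)^2 = 121
Expand to Ax^2 + Bx + C = 0, where b-k = -16.75
A = 1+m^2 = 1.5625
B = 2(m(b-k) - h) = 2(-0.7500*(-16.75) + 4) = 33.125
C = h^2 + (b-k)^2 - r^2 = 16 + 280.5625 - 121 = 175.5625
disc = B^2-4AC = 1097.2656 - 1097.2656 = 0
disc = 0

1 intersection point (tangent)


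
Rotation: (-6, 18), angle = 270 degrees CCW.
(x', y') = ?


cos(270) = 0, sin(270) = -1
x' = -6*0 - 18*(-1) = 18
y' = -6*(-1) + 18*0 = 6

(18, 6)


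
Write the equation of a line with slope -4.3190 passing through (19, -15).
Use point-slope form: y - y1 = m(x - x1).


y + 15 = -4.3190(x - 19)
y = -4.3190x - 15 + 4.3190*19
y = -4.3190x + 67.0610

y = -4.3190x + 67.0610


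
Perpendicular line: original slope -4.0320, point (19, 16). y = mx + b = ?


Perpendicular slope = -1/m1 = -1/(-4.0320) = 0.2480
b2 = y0 - m2*x0 = 16 + 19/(-4.0320) = 16 - 4.7123 = 11.2877

y = 0.2480x + 11.2877


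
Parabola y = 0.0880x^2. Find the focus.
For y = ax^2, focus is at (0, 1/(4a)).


a = 0.0880
4a = 0.3520
focus = (0, 1/0.3520) = (0, 2.8409)

Focus = (0, 2.8409)


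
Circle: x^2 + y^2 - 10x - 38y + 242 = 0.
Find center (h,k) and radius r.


h = -D/2 = 10/2 = 5
k = -E/2 = 38/2 = 19
r^2 = h^2 + k^2 - F = 25 + 361 - 242 = 144
r = 12

Center (5, 19), radius = 12


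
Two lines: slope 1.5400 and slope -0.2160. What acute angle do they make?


m1-m2 = 1.756
1+m1*m2 = 0.66736
tan(theta) = |1.756/0.66736| = 2.631263
theta = arctan(|1.756/0.66736|) = 69.1909 degrees (acute angle)

69.1909 degrees


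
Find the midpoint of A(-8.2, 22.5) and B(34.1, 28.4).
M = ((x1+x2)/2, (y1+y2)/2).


Mx = (-8.2 + 34.1)/2 = 25.9/2 = 12.9500
My = (22.5 + 28.4)/2 = 50.9/2 = 25.4500

(12.9500, 25.4500)


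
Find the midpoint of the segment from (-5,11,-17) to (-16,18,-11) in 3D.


Mx = (-5- 16)/2 = -10.5000
My = (11+18)/2 = 14.5000
Mz = (-17- 11)/2 = -14.0000

M = (-10.5000, 14.5000, -14.0000)


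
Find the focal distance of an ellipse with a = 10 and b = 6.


c^2 = 10^2 - 6^2 = 100 - 36 = 64
c = sqrt(64) = 8.0000

c = 8.0000


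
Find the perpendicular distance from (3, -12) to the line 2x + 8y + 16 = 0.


|2*3 + 8*(-12) + 16| = |-74| = 74
sqrt(4 + 64) = sqrt(68) = 8.2462
d = 74/sqrt(68) = 8.9738

8.9738


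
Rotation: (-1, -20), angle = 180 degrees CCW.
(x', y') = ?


cos(180) = -1, sin(180) = 0
x' = -1*(-1) + 20*0 = 1
y' = -1*0 - 20*(-1) = 20

(1, 20)
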